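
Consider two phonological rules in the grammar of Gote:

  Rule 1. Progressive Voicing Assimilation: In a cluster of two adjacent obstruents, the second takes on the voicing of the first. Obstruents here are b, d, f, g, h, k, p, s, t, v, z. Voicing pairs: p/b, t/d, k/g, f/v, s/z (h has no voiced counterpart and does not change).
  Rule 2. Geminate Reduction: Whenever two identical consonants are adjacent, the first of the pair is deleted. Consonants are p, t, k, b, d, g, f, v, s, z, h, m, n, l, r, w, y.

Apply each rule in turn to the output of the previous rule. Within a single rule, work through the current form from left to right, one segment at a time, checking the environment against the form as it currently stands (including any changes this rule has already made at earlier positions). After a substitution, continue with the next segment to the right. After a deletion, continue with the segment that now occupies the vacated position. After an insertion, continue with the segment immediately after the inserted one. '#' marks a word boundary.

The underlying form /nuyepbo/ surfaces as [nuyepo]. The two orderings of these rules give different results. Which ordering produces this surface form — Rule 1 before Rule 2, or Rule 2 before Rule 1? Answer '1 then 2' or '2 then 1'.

1 then 2

Order 1 then 2:
  1 Progressive Voicing Assimilation: [nuyepbo] → [nuyeppo]
  2 Geminate Reduction: [nuyeppo] → [nuyepo]
  result: [nuyepo]
Order 2 then 1:
  2 Geminate Reduction: no change — [nuyepbo]
  1 Progressive Voicing Assimilation: [nuyepbo] → [nuyeppo]
  result: [nuyeppo]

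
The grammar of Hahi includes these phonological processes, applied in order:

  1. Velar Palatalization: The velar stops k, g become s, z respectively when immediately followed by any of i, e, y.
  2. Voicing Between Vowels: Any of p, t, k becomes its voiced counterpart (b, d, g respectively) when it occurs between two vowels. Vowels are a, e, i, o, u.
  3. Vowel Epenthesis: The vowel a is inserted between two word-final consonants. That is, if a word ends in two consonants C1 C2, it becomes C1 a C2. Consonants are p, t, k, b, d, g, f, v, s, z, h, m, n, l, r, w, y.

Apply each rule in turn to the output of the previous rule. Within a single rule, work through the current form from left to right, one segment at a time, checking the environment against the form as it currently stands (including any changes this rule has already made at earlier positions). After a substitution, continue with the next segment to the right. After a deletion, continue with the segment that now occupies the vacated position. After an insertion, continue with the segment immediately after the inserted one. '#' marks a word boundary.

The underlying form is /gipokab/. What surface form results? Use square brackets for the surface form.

[zibogab]

1 Velar Palatalization: [gipokab] → [zipokab]
2 Voicing Between Vowels: [zipokab] → [zibogab]
3 Vowel Epenthesis: no change — [zibogab]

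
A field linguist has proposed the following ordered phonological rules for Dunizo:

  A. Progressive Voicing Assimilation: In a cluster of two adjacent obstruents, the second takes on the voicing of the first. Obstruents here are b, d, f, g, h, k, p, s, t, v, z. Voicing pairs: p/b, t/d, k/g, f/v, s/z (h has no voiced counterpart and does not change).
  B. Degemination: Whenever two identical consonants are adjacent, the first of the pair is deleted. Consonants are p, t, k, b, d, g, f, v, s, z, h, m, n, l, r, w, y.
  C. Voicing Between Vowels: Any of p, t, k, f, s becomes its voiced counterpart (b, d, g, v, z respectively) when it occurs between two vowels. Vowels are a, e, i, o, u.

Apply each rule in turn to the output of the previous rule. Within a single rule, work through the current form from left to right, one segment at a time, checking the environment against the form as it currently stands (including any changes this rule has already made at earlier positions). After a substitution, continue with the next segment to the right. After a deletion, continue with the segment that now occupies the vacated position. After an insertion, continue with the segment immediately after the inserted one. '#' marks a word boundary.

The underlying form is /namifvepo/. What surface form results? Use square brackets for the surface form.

[namivebo]

A Progressive Voicing Assimilation: [namifvepo] → [namiffepo]
B Degemination: [namiffepo] → [namifepo]
C Voicing Between Vowels: [namifepo] → [namivebo]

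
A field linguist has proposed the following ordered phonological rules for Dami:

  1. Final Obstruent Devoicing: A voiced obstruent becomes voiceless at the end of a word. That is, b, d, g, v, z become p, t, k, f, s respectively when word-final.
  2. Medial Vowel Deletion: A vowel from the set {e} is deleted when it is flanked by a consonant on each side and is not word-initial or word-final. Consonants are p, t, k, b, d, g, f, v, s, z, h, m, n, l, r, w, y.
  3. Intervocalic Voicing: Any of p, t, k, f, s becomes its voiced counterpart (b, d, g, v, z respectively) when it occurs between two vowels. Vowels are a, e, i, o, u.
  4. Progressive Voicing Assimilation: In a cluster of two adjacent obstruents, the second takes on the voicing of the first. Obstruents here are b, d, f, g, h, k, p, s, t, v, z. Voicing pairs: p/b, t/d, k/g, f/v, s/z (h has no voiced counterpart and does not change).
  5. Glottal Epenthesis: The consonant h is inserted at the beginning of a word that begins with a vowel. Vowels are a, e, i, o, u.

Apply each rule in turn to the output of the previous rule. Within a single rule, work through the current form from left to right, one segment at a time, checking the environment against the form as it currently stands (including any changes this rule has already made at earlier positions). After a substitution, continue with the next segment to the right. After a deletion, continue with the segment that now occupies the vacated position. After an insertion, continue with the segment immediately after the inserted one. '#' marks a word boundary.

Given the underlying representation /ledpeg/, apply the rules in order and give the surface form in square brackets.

[ldbg]

1 Final Obstruent Devoicing: [ledpeg] → [ledpek]
2 Medial Vowel Deletion: [ledpek] → [ldpk]
3 Intervocalic Voicing: no change — [ldpk]
4 Progressive Voicing Assimilation: [ldpk] → [ldbg]
5 Glottal Epenthesis: no change — [ldbg]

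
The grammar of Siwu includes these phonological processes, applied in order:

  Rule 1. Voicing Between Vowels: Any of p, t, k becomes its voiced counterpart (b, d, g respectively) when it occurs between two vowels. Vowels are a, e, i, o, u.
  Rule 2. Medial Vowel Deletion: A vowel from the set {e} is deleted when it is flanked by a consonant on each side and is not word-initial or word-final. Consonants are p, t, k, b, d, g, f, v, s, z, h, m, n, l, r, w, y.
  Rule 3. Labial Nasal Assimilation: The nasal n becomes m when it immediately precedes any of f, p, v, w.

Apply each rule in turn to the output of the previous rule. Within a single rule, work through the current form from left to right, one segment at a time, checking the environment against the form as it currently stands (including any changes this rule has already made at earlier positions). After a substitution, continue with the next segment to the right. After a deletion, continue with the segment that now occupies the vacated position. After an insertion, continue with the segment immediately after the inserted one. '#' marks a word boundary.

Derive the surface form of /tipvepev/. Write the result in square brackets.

[tipvbv]

Rule 1 Voicing Between Vowels: [tipvepev] → [tipvebev]
Rule 2 Medial Vowel Deletion: [tipvebev] → [tipvbv]
Rule 3 Labial Nasal Assimilation: no change — [tipvbv]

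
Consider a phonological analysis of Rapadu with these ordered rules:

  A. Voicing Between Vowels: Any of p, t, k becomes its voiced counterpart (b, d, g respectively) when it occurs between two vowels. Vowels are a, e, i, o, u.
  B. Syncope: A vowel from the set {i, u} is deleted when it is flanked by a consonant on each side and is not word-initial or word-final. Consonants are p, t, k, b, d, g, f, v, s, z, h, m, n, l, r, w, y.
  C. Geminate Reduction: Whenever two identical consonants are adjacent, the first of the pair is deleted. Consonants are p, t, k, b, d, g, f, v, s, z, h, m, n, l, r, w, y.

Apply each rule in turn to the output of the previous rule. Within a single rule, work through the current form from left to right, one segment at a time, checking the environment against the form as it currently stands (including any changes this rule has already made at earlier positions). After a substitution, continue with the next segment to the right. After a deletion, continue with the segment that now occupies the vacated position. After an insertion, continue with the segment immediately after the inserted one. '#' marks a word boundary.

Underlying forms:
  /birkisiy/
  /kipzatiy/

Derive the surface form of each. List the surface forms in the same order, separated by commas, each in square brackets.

/birkisiy/:
  A Voicing Between Vowels: no change — [birkisiy]
  B Syncope: [birkisiy] → [brksy]
  C Geminate Reduction: no change — [brksy]
/kipzatiy/:
  A Voicing Between Vowels: [kipzatiy] → [kipzadiy]
  B Syncope: [kipzadiy] → [kpzady]
  C Geminate Reduction: no change — [kpzady]

[brksy], [kpzady]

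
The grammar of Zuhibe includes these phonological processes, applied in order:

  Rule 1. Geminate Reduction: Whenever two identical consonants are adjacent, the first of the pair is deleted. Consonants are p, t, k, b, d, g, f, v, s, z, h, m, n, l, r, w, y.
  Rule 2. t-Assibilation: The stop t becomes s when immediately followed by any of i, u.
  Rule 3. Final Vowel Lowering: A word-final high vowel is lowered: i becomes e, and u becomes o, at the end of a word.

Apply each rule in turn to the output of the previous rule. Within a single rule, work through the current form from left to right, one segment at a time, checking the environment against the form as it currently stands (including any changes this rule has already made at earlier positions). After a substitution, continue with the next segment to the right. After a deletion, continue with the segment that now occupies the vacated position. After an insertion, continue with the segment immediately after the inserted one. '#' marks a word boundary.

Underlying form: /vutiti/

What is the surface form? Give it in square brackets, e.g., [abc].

Rule 1 Geminate Reduction: no change — [vutiti]
Rule 2 t-Assibilation: [vutiti] → [vusisi]
Rule 3 Final Vowel Lowering: [vusisi] → [vusise]

[vusise]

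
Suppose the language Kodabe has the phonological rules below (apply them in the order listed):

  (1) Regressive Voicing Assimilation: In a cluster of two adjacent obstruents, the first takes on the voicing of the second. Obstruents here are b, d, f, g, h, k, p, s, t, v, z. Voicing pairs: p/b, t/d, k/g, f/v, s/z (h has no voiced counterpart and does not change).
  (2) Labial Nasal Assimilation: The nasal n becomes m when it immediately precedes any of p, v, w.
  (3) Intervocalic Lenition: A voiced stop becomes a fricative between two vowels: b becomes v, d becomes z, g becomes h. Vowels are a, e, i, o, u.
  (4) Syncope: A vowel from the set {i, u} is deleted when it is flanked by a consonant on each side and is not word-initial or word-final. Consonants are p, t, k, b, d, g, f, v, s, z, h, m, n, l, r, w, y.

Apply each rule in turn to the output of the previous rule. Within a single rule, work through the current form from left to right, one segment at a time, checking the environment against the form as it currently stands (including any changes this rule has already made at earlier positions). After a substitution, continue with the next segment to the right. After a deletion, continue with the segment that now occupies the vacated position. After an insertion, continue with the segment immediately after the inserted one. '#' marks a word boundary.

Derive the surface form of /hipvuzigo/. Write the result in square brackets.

(1) Regressive Voicing Assimilation: [hipvuzigo] → [hibvuzigo]
(2) Labial Nasal Assimilation: no change — [hibvuzigo]
(3) Intervocalic Lenition: [hibvuzigo] → [hibvuziho]
(4) Syncope: [hibvuziho] → [hbvzho]

[hbvzho]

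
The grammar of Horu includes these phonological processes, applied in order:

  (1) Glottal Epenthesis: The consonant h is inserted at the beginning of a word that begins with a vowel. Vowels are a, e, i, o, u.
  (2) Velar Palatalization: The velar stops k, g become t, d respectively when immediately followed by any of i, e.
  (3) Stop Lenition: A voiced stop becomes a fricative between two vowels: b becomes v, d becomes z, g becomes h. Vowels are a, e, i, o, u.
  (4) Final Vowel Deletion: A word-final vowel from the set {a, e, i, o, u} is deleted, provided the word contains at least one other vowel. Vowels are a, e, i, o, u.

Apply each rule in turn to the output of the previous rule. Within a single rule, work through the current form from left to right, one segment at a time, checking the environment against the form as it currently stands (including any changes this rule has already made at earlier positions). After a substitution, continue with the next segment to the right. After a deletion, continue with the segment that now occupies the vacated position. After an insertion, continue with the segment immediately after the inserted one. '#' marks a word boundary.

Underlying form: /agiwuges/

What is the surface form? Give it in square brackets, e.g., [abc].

[haziwuzes]

(1) Glottal Epenthesis: [agiwuges] → [hagiwuges]
(2) Velar Palatalization: [hagiwuges] → [hadiwudes]
(3) Stop Lenition: [hadiwudes] → [haziwuzes]
(4) Final Vowel Deletion: no change — [haziwuzes]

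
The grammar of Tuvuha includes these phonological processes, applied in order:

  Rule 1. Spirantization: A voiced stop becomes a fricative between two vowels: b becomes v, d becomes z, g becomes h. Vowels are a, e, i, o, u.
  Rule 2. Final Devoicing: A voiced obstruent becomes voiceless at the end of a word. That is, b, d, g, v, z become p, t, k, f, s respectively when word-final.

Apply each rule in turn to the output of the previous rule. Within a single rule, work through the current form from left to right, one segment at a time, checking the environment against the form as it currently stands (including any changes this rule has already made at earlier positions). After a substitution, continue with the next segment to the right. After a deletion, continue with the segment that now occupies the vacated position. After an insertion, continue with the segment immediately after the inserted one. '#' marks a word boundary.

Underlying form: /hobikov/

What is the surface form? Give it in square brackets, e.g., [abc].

[hovikof]

Rule 1 Spirantization: [hobikov] → [hovikov]
Rule 2 Final Devoicing: [hovikov] → [hovikof]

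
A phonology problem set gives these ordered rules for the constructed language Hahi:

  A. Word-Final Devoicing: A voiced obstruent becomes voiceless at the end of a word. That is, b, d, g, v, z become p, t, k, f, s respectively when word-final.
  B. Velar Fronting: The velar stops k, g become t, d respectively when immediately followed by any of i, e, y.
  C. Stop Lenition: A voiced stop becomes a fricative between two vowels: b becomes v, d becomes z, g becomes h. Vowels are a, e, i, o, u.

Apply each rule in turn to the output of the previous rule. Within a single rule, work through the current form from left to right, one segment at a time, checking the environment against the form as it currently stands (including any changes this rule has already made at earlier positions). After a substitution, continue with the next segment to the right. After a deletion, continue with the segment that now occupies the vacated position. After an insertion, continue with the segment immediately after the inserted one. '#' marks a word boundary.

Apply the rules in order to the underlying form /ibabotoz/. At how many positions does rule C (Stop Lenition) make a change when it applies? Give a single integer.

A Word-Final Devoicing: [ibabotoz] → [ibabotos]
B Velar Fronting: no change — [ibabotos]
C Stop Lenition: [ibabotos] → [ivavotos]
Rule C changed 2 position(s).

2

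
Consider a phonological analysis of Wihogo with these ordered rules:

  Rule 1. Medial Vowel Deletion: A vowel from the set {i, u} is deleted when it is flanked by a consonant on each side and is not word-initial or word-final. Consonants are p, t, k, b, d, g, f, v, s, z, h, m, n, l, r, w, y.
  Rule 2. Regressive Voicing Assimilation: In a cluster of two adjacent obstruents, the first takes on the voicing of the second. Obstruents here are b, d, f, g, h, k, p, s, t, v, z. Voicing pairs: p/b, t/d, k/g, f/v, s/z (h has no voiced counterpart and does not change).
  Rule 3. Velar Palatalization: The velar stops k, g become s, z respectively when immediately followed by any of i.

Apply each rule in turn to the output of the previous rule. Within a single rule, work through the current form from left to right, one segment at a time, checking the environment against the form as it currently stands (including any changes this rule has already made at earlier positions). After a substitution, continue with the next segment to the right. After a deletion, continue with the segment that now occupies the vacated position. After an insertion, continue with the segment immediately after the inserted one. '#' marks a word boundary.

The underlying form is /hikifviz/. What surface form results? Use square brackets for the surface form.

[hkvvz]

Rule 1 Medial Vowel Deletion: [hikifviz] → [hkfvz]
Rule 2 Regressive Voicing Assimilation: [hkfvz] → [hkvvz]
Rule 3 Velar Palatalization: no change — [hkvvz]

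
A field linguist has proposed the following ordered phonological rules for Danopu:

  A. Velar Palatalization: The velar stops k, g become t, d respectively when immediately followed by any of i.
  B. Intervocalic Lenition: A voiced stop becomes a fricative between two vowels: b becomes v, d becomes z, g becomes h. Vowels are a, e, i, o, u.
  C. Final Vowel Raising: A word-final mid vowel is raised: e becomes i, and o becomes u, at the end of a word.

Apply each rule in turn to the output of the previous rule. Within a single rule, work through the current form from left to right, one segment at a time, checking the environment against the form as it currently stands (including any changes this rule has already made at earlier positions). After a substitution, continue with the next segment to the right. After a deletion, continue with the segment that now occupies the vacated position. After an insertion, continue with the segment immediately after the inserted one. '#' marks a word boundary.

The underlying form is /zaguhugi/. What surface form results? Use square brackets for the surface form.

A Velar Palatalization: [zaguhugi] → [zaguhudi]
B Intervocalic Lenition: [zaguhudi] → [zahuhuzi]
C Final Vowel Raising: no change — [zahuhuzi]

[zahuhuzi]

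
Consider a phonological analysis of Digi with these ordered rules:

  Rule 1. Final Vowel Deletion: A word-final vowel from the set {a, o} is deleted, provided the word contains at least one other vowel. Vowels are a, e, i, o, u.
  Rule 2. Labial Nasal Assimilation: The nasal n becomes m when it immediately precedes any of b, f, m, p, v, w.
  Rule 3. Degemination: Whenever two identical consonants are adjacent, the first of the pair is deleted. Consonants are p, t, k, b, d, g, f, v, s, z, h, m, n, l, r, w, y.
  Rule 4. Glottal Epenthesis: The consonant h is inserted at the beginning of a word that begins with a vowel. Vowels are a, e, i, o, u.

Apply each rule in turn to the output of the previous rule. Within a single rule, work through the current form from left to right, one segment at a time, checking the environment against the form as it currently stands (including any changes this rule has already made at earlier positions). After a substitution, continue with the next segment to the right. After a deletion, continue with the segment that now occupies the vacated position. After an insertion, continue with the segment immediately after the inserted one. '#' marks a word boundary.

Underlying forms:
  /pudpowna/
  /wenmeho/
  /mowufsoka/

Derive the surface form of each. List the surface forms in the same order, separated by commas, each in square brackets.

/pudpowna/:
  Rule 1 Final Vowel Deletion: [pudpowna] → [pudpown]
  Rule 2 Labial Nasal Assimilation: no change — [pudpown]
  Rule 3 Degemination: no change — [pudpown]
  Rule 4 Glottal Epenthesis: no change — [pudpown]
/wenmeho/:
  Rule 1 Final Vowel Deletion: [wenmeho] → [wenmeh]
  Rule 2 Labial Nasal Assimilation: [wenmeh] → [wemmeh]
  Rule 3 Degemination: [wemmeh] → [wemeh]
  Rule 4 Glottal Epenthesis: no change — [wemeh]
/mowufsoka/:
  Rule 1 Final Vowel Deletion: [mowufsoka] → [mowufsok]
  Rule 2 Labial Nasal Assimilation: no change — [mowufsok]
  Rule 3 Degemination: no change — [mowufsok]
  Rule 4 Glottal Epenthesis: no change — [mowufsok]

[pudpown], [wemeh], [mowufsok]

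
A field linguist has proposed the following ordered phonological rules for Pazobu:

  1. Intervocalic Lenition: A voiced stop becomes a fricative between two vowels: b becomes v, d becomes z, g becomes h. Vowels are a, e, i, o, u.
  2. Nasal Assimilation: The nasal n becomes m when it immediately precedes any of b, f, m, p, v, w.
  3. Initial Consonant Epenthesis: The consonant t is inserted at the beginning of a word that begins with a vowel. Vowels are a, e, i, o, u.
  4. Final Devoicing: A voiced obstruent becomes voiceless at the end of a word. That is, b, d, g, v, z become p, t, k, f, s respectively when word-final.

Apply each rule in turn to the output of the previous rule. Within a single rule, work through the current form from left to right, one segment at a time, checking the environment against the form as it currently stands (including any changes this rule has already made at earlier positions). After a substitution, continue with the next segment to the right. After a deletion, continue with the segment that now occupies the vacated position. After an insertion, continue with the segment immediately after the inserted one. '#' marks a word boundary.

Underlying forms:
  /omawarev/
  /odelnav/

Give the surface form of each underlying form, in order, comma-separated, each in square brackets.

[tomawaref], [tozelnaf]

/omawarev/:
  1 Intervocalic Lenition: no change — [omawarev]
  2 Nasal Assimilation: no change — [omawarev]
  3 Initial Consonant Epenthesis: [omawarev] → [tomawarev]
  4 Final Devoicing: [tomawarev] → [tomawaref]
/odelnav/:
  1 Intervocalic Lenition: [odelnav] → [ozelnav]
  2 Nasal Assimilation: no change — [ozelnav]
  3 Initial Consonant Epenthesis: [ozelnav] → [tozelnav]
  4 Final Devoicing: [tozelnav] → [tozelnaf]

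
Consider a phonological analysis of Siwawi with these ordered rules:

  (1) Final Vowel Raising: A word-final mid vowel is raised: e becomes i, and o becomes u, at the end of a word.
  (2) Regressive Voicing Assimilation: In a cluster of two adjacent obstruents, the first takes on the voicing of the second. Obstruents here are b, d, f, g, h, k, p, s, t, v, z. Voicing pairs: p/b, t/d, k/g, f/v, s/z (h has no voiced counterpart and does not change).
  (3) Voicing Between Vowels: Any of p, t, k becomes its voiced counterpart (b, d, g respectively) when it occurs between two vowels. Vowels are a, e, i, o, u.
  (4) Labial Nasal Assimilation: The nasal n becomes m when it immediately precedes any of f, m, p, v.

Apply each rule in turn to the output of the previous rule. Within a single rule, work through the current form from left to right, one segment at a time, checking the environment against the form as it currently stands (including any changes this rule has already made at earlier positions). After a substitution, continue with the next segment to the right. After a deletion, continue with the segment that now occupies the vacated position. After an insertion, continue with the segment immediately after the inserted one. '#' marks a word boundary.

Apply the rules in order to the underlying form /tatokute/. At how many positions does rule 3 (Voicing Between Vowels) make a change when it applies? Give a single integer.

(1) Final Vowel Raising: [tatokute] → [tatokuti]
(2) Regressive Voicing Assimilation: no change — [tatokuti]
(3) Voicing Between Vowels: [tatokuti] → [tadogudi]
(4) Labial Nasal Assimilation: no change — [tadogudi]
Rule 3 changed 3 position(s).

3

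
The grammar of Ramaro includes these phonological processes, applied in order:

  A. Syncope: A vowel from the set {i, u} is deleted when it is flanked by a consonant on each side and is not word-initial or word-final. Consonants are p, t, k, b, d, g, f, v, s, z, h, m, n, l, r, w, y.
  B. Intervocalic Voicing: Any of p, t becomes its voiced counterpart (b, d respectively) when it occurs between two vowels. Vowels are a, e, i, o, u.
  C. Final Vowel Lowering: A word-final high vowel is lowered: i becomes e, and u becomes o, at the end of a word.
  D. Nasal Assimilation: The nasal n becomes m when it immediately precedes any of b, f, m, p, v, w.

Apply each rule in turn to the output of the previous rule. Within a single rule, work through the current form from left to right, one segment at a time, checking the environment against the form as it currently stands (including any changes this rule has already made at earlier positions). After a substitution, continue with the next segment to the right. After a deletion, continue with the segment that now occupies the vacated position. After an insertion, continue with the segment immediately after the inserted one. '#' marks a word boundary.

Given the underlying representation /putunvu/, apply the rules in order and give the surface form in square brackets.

A Syncope: [putunvu] → [ptnvu]
B Intervocalic Voicing: no change — [ptnvu]
C Final Vowel Lowering: [ptnvu] → [ptnvo]
D Nasal Assimilation: [ptnvo] → [ptmvo]

[ptmvo]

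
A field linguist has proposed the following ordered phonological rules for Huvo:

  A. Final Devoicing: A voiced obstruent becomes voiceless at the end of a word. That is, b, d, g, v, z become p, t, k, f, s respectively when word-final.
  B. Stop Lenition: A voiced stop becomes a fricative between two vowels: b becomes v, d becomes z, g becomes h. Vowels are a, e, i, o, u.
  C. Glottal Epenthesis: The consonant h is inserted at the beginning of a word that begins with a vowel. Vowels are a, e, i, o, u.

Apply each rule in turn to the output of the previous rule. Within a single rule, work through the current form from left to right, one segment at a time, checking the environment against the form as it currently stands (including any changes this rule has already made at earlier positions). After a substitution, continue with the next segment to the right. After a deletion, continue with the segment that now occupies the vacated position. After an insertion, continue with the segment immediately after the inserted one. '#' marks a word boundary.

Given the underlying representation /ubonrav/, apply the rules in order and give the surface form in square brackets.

A Final Devoicing: [ubonrav] → [ubonraf]
B Stop Lenition: [ubonraf] → [uvonraf]
C Glottal Epenthesis: [uvonraf] → [huvonraf]

[huvonraf]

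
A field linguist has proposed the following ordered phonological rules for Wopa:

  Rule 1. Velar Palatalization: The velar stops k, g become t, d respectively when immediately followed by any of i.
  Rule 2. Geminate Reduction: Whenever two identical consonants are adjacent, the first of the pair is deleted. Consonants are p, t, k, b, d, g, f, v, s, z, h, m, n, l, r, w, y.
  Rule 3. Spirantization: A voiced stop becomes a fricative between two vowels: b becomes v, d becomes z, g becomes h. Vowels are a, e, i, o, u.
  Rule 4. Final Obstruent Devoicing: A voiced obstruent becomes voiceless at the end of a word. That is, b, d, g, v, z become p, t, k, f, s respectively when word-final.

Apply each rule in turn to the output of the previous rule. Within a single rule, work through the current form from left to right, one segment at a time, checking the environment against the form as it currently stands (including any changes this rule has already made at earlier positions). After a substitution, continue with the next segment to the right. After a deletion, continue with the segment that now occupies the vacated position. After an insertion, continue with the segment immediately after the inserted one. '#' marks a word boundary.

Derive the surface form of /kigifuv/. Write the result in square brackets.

[tizifuf]

Rule 1 Velar Palatalization: [kigifuv] → [tidifuv]
Rule 2 Geminate Reduction: no change — [tidifuv]
Rule 3 Spirantization: [tidifuv] → [tizifuv]
Rule 4 Final Obstruent Devoicing: [tizifuv] → [tizifuf]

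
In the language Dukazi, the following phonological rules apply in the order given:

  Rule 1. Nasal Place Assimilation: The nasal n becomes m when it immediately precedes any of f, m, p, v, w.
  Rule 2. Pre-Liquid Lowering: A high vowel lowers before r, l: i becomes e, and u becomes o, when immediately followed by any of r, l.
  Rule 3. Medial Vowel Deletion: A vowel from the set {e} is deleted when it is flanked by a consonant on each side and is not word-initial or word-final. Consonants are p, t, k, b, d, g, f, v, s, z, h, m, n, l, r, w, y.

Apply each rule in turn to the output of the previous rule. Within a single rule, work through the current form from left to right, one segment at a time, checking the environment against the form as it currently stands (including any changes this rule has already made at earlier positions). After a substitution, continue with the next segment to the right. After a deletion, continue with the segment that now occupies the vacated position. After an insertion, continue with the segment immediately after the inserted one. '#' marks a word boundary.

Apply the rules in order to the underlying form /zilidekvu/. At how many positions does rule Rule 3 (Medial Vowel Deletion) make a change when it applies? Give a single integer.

2

Rule 1 Nasal Place Assimilation: no change — [zilidekvu]
Rule 2 Pre-Liquid Lowering: [zilidekvu] → [zelidekvu]
Rule 3 Medial Vowel Deletion: [zelidekvu] → [zlidkvu]
Rule Rule 3 changed 2 position(s).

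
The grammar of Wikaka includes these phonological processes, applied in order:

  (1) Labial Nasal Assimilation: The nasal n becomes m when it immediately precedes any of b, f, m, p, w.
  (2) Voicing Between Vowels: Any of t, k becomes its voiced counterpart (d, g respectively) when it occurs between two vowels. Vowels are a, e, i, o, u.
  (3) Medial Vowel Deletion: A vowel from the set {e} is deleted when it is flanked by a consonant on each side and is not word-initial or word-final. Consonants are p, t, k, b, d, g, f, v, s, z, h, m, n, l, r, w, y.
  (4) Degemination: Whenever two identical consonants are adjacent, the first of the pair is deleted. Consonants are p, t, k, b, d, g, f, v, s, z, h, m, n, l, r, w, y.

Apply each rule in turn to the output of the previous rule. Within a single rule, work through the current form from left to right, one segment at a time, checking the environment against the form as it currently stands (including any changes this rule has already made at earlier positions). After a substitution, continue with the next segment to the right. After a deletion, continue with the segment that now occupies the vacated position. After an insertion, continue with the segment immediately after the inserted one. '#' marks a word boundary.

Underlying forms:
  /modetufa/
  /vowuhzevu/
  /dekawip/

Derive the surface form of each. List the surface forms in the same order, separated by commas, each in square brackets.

[modufa], [vowuhzvu], [dgawip]

/modetufa/:
  (1) Labial Nasal Assimilation: no change — [modetufa]
  (2) Voicing Between Vowels: [modetufa] → [modedufa]
  (3) Medial Vowel Deletion: [modedufa] → [moddufa]
  (4) Degemination: [moddufa] → [modufa]
/vowuhzevu/:
  (1) Labial Nasal Assimilation: no change — [vowuhzevu]
  (2) Voicing Between Vowels: no change — [vowuhzevu]
  (3) Medial Vowel Deletion: [vowuhzevu] → [vowuhzvu]
  (4) Degemination: no change — [vowuhzvu]
/dekawip/:
  (1) Labial Nasal Assimilation: no change — [dekawip]
  (2) Voicing Between Vowels: [dekawip] → [degawip]
  (3) Medial Vowel Deletion: [degawip] → [dgawip]
  (4) Degemination: no change — [dgawip]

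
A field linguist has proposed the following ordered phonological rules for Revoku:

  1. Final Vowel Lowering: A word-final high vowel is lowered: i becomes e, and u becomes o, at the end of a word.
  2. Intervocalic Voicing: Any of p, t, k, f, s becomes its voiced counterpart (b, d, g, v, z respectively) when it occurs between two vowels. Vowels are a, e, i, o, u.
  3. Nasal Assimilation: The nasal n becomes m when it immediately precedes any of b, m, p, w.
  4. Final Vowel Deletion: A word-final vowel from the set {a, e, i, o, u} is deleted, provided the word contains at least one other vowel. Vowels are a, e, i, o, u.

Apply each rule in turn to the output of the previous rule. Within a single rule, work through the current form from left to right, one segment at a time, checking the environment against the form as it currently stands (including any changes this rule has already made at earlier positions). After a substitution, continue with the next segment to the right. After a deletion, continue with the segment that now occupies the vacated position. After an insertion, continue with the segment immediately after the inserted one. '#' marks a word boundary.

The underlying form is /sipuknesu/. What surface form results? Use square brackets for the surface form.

[sibuknez]

1 Final Vowel Lowering: [sipuknesu] → [sipukneso]
2 Intervocalic Voicing: [sipukneso] → [sibuknezo]
3 Nasal Assimilation: no change — [sibuknezo]
4 Final Vowel Deletion: [sibuknezo] → [sibuknez]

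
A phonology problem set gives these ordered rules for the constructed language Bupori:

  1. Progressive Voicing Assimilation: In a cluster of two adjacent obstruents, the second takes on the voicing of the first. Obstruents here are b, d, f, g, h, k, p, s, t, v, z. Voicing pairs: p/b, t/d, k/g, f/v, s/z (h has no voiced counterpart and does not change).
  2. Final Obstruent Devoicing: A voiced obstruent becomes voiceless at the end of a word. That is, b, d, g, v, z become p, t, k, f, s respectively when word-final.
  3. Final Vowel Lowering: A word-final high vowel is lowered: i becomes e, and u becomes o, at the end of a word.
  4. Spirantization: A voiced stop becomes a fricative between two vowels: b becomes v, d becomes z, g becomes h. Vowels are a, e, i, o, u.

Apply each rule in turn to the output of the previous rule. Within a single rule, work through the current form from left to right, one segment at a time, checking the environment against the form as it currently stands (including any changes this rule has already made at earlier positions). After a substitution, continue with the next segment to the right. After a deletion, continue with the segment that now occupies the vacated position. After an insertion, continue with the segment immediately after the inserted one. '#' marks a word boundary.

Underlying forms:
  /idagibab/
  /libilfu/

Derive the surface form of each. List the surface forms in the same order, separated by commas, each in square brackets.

/idagibab/:
  1 Progressive Voicing Assimilation: no change — [idagibab]
  2 Final Obstruent Devoicing: [idagibab] → [idagibap]
  3 Final Vowel Lowering: no change — [idagibap]
  4 Spirantization: [idagibap] → [izahivap]
/libilfu/:
  1 Progressive Voicing Assimilation: no change — [libilfu]
  2 Final Obstruent Devoicing: no change — [libilfu]
  3 Final Vowel Lowering: [libilfu] → [libilfo]
  4 Spirantization: [libilfo] → [livilfo]

[izahivap], [livilfo]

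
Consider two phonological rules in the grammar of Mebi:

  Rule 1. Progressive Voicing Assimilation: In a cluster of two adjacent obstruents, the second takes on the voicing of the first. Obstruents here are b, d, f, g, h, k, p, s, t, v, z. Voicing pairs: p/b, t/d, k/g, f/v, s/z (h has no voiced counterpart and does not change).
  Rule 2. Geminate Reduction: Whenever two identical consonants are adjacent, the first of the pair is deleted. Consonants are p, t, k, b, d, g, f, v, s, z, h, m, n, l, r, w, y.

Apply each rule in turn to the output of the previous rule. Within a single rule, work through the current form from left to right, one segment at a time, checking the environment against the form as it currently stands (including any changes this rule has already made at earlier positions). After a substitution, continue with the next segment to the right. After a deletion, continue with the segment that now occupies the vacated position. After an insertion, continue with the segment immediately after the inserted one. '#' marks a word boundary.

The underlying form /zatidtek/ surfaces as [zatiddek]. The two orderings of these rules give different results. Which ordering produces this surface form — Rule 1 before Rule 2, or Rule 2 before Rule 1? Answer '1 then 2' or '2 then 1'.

2 then 1

Order 1 then 2:
  1 Progressive Voicing Assimilation: [zatidtek] → [zatiddek]
  2 Geminate Reduction: [zatiddek] → [zatidek]
  result: [zatidek]
Order 2 then 1:
  2 Geminate Reduction: no change — [zatidtek]
  1 Progressive Voicing Assimilation: [zatidtek] → [zatiddek]
  result: [zatiddek]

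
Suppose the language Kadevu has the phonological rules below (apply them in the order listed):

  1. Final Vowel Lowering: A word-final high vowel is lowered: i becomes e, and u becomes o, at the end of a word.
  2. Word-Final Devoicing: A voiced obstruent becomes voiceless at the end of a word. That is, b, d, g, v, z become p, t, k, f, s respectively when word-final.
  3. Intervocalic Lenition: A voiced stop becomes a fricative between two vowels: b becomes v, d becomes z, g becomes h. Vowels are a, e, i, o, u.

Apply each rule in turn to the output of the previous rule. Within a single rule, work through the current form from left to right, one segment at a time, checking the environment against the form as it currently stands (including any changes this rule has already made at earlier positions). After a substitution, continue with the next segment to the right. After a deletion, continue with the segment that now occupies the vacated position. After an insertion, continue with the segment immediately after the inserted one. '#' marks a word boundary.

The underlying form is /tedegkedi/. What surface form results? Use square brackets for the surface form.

[tezegkeze]

1 Final Vowel Lowering: [tedegkedi] → [tedegkede]
2 Word-Final Devoicing: no change — [tedegkede]
3 Intervocalic Lenition: [tedegkede] → [tezegkeze]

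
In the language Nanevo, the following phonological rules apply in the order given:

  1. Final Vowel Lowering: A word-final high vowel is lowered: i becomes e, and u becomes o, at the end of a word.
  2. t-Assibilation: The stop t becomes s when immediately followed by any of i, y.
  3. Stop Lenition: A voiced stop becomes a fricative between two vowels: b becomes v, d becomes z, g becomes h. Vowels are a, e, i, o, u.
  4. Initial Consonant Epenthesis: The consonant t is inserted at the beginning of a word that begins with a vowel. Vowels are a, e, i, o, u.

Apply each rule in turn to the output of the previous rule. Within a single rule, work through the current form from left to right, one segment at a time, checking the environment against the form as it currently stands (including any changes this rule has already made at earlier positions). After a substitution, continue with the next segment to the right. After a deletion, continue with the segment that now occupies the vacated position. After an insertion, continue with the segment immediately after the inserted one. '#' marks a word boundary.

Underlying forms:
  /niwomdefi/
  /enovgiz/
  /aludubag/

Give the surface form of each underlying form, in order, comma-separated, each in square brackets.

/niwomdefi/:
  1 Final Vowel Lowering: [niwomdefi] → [niwomdefe]
  2 t-Assibilation: no change — [niwomdefe]
  3 Stop Lenition: no change — [niwomdefe]
  4 Initial Consonant Epenthesis: no change — [niwomdefe]
/enovgiz/:
  1 Final Vowel Lowering: no change — [enovgiz]
  2 t-Assibilation: no change — [enovgiz]
  3 Stop Lenition: no change — [enovgiz]
  4 Initial Consonant Epenthesis: [enovgiz] → [tenovgiz]
/aludubag/:
  1 Final Vowel Lowering: no change — [aludubag]
  2 t-Assibilation: no change — [aludubag]
  3 Stop Lenition: [aludubag] → [aluzuvag]
  4 Initial Consonant Epenthesis: [aluzuvag] → [taluzuvag]

[niwomdefe], [tenovgiz], [taluzuvag]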